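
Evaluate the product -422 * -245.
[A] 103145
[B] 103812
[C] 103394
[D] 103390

-422 * -245 = 103390
D) 103390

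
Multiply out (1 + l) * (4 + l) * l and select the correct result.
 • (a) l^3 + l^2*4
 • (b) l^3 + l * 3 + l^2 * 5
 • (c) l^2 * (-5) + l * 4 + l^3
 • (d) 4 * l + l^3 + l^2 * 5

Expanding (1 + l) * (4 + l) * l:
= 4 * l + l^3 + l^2 * 5
d) 4 * l + l^3 + l^2 * 5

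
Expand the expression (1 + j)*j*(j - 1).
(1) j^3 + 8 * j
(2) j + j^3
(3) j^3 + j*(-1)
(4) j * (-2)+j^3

Expanding (1 + j)*j*(j - 1):
= j^3 + j*(-1)
3) j^3 + j*(-1)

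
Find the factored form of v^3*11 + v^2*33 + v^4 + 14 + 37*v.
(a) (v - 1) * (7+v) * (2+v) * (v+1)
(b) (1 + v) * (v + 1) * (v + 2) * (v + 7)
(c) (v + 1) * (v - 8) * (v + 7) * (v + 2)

We need to factor v^3*11 + v^2*33 + v^4 + 14 + 37*v.
The factored form is (1 + v) * (v + 1) * (v + 2) * (v + 7).
b) (1 + v) * (v + 1) * (v + 2) * (v + 7)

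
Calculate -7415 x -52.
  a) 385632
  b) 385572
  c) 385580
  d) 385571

-7415 * -52 = 385580
c) 385580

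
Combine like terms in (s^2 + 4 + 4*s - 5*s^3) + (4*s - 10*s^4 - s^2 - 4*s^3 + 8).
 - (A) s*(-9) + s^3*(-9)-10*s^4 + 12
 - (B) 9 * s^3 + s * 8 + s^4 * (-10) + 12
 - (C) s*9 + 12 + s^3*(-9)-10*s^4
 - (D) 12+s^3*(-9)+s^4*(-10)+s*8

Adding the polynomials and combining like terms:
(s^2 + 4 + 4*s - 5*s^3) + (4*s - 10*s^4 - s^2 - 4*s^3 + 8)
= 12+s^3*(-9)+s^4*(-10)+s*8
D) 12+s^3*(-9)+s^4*(-10)+s*8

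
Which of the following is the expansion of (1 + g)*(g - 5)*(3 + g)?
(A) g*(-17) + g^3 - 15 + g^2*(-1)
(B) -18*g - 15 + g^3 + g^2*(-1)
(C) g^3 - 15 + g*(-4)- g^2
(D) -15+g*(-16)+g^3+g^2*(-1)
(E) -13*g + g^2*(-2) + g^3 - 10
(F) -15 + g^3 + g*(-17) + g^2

Expanding (1 + g)*(g - 5)*(3 + g):
= g*(-17) + g^3 - 15 + g^2*(-1)
A) g*(-17) + g^3 - 15 + g^2*(-1)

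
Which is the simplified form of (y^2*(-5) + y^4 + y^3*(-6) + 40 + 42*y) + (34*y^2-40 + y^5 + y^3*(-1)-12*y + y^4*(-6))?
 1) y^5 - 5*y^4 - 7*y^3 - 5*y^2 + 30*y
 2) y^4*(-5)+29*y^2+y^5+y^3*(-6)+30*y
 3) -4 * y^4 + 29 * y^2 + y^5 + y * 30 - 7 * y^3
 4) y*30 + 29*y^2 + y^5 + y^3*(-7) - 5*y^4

Adding the polynomials and combining like terms:
(y^2*(-5) + y^4 + y^3*(-6) + 40 + 42*y) + (34*y^2 - 40 + y^5 + y^3*(-1) - 12*y + y^4*(-6))
= y*30 + 29*y^2 + y^5 + y^3*(-7) - 5*y^4
4) y*30 + 29*y^2 + y^5 + y^3*(-7) - 5*y^4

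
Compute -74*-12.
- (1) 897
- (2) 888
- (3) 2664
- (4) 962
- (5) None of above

-74 * -12 = 888
2) 888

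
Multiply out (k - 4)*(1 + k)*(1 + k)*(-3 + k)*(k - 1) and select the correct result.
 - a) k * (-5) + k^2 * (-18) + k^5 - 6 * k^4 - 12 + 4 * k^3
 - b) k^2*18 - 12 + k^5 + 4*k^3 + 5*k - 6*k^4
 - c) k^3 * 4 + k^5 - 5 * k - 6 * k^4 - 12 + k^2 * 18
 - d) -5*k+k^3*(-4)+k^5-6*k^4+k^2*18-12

Expanding (k - 4)*(1 + k)*(1 + k)*(-3 + k)*(k - 1):
= k^3 * 4 + k^5 - 5 * k - 6 * k^4 - 12 + k^2 * 18
c) k^3 * 4 + k^5 - 5 * k - 6 * k^4 - 12 + k^2 * 18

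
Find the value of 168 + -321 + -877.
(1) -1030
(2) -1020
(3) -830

First: 168 + -321 = -153
Then: -153 + -877 = -1030
1) -1030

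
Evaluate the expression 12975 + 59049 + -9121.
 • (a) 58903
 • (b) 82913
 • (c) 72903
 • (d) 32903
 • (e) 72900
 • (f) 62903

First: 12975 + 59049 = 72024
Then: 72024 + -9121 = 62903
f) 62903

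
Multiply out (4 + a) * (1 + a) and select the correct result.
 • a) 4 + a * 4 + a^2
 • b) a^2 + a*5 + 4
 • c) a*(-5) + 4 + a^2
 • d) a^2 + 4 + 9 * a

Expanding (4 + a) * (1 + a):
= a^2 + a*5 + 4
b) a^2 + a*5 + 4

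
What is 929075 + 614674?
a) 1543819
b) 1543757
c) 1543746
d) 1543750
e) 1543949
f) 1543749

929075 + 614674 = 1543749
f) 1543749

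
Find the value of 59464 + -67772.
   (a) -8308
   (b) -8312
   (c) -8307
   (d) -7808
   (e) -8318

59464 + -67772 = -8308
a) -8308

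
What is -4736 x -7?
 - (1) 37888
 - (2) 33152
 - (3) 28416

-4736 * -7 = 33152
2) 33152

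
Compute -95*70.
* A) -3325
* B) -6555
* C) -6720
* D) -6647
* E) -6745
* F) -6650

-95 * 70 = -6650
F) -6650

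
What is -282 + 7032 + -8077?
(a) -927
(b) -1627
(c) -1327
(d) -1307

First: -282 + 7032 = 6750
Then: 6750 + -8077 = -1327
c) -1327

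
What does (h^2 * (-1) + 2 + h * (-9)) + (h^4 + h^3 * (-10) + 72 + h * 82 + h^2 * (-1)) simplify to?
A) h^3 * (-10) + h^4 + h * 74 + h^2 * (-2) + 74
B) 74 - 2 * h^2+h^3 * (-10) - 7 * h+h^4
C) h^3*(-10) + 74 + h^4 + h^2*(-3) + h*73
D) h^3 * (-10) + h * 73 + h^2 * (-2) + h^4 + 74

Adding the polynomials and combining like terms:
(h^2*(-1) + 2 + h*(-9)) + (h^4 + h^3*(-10) + 72 + h*82 + h^2*(-1))
= h^3 * (-10) + h * 73 + h^2 * (-2) + h^4 + 74
D) h^3 * (-10) + h * 73 + h^2 * (-2) + h^4 + 74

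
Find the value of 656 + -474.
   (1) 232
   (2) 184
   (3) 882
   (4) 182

656 + -474 = 182
4) 182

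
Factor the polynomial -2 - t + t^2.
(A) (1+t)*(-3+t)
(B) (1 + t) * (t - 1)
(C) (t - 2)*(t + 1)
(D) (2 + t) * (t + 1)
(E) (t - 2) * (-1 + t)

We need to factor -2 - t + t^2.
The factored form is (t - 2)*(t + 1).
C) (t - 2)*(t + 1)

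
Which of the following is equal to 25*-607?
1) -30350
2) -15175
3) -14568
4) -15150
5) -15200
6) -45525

25 * -607 = -15175
2) -15175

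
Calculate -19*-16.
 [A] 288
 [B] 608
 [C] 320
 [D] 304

-19 * -16 = 304
D) 304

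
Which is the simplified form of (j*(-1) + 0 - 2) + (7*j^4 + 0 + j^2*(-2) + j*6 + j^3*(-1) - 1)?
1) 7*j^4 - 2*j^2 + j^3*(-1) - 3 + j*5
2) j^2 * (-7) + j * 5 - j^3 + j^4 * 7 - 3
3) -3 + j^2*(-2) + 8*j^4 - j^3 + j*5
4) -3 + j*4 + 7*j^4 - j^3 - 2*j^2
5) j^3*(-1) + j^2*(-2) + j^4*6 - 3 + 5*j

Adding the polynomials and combining like terms:
(j*(-1) + 0 - 2) + (7*j^4 + 0 + j^2*(-2) + j*6 + j^3*(-1) - 1)
= 7*j^4 - 2*j^2 + j^3*(-1) - 3 + j*5
1) 7*j^4 - 2*j^2 + j^3*(-1) - 3 + j*5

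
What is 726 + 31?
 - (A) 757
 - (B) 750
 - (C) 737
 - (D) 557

726 + 31 = 757
A) 757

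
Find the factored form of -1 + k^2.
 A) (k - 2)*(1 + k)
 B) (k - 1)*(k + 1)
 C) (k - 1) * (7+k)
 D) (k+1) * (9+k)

We need to factor -1 + k^2.
The factored form is (k - 1)*(k + 1).
B) (k - 1)*(k + 1)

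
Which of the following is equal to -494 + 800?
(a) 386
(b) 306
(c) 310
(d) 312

-494 + 800 = 306
b) 306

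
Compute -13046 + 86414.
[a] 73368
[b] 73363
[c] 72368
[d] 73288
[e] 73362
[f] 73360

-13046 + 86414 = 73368
a) 73368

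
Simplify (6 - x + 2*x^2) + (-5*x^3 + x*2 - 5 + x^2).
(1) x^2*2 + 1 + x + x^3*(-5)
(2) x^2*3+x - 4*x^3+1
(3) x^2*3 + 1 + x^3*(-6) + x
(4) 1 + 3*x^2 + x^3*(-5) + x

Adding the polynomials and combining like terms:
(6 - x + 2*x^2) + (-5*x^3 + x*2 - 5 + x^2)
= 1 + 3*x^2 + x^3*(-5) + x
4) 1 + 3*x^2 + x^3*(-5) + x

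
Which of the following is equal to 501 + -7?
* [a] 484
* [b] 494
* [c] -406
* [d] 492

501 + -7 = 494
b) 494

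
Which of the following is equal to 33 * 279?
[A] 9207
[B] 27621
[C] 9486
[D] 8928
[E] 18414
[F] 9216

33 * 279 = 9207
A) 9207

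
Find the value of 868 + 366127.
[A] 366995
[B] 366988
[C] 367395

868 + 366127 = 366995
A) 366995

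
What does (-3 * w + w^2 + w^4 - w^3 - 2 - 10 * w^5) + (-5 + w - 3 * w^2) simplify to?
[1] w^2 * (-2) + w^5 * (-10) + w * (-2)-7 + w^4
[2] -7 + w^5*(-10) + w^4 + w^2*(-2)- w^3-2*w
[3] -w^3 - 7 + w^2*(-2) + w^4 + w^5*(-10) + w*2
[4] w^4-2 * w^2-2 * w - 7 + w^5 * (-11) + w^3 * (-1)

Adding the polynomials and combining like terms:
(-3*w + w^2 + w^4 - w^3 - 2 - 10*w^5) + (-5 + w - 3*w^2)
= -7 + w^5*(-10) + w^4 + w^2*(-2)- w^3-2*w
2) -7 + w^5*(-10) + w^4 + w^2*(-2)- w^3-2*w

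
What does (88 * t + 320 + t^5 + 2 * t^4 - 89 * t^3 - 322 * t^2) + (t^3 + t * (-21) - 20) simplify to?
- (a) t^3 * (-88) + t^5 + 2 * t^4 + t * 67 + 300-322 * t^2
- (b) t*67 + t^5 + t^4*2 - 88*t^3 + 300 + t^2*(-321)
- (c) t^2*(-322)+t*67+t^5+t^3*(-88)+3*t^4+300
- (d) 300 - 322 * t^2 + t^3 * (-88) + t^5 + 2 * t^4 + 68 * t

Adding the polynomials and combining like terms:
(88*t + 320 + t^5 + 2*t^4 - 89*t^3 - 322*t^2) + (t^3 + t*(-21) - 20)
= t^3 * (-88) + t^5 + 2 * t^4 + t * 67 + 300-322 * t^2
a) t^3 * (-88) + t^5 + 2 * t^4 + t * 67 + 300-322 * t^2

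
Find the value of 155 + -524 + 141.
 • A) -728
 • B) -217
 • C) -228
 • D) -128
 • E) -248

First: 155 + -524 = -369
Then: -369 + 141 = -228
C) -228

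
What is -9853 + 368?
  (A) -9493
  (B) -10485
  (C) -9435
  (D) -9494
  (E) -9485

-9853 + 368 = -9485
E) -9485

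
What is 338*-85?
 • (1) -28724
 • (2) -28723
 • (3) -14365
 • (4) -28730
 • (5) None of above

338 * -85 = -28730
4) -28730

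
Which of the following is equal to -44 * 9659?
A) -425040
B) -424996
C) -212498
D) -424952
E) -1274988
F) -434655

-44 * 9659 = -424996
B) -424996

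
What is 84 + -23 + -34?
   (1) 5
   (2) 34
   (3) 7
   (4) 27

First: 84 + -23 = 61
Then: 61 + -34 = 27
4) 27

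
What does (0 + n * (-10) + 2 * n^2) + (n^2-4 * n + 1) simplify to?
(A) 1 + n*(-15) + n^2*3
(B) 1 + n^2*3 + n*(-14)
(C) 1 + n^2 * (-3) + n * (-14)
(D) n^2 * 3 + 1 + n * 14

Adding the polynomials and combining like terms:
(0 + n*(-10) + 2*n^2) + (n^2 - 4*n + 1)
= 1 + n^2*3 + n*(-14)
B) 1 + n^2*3 + n*(-14)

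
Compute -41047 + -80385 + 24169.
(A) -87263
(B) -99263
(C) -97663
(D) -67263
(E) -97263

First: -41047 + -80385 = -121432
Then: -121432 + 24169 = -97263
E) -97263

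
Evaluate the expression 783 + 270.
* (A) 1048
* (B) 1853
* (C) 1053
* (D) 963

783 + 270 = 1053
C) 1053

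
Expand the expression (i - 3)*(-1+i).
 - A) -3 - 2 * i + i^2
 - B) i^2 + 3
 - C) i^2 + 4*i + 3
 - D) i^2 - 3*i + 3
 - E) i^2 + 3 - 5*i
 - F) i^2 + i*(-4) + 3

Expanding (i - 3)*(-1+i):
= i^2 + i*(-4) + 3
F) i^2 + i*(-4) + 3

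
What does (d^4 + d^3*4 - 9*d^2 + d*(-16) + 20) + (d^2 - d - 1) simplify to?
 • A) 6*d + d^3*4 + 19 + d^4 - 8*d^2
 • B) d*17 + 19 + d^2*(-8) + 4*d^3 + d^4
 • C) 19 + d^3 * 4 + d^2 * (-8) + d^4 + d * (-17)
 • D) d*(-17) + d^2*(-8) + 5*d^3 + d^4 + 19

Adding the polynomials and combining like terms:
(d^4 + d^3*4 - 9*d^2 + d*(-16) + 20) + (d^2 - d - 1)
= 19 + d^3 * 4 + d^2 * (-8) + d^4 + d * (-17)
C) 19 + d^3 * 4 + d^2 * (-8) + d^4 + d * (-17)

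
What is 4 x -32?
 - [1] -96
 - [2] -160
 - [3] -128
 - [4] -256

4 * -32 = -128
3) -128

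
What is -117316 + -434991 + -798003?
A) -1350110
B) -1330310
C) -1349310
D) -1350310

First: -117316 + -434991 = -552307
Then: -552307 + -798003 = -1350310
D) -1350310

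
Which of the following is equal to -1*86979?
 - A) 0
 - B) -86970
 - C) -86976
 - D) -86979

-1 * 86979 = -86979
D) -86979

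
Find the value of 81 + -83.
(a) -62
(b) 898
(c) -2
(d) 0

81 + -83 = -2
c) -2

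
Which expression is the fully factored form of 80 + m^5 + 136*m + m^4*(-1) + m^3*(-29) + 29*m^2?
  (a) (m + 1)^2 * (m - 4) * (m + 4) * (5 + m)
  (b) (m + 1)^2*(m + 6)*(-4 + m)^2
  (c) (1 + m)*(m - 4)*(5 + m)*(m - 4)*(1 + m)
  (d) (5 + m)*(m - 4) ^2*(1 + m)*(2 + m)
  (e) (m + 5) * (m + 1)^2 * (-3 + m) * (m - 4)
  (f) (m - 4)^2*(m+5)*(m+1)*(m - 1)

We need to factor 80 + m^5 + 136*m + m^4*(-1) + m^3*(-29) + 29*m^2.
The factored form is (1 + m)*(m - 4)*(5 + m)*(m - 4)*(1 + m).
c) (1 + m)*(m - 4)*(5 + m)*(m - 4)*(1 + m)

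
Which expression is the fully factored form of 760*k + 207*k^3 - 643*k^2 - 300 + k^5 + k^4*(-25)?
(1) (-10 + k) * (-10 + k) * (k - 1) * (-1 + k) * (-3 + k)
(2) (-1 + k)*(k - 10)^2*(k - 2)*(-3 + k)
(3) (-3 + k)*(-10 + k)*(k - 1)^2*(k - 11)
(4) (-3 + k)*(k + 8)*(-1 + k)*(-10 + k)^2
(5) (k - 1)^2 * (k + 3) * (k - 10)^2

We need to factor 760*k + 207*k^3 - 643*k^2 - 300 + k^5 + k^4*(-25).
The factored form is (-10 + k) * (-10 + k) * (k - 1) * (-1 + k) * (-3 + k).
1) (-10 + k) * (-10 + k) * (k - 1) * (-1 + k) * (-3 + k)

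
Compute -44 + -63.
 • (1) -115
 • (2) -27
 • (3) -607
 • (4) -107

-44 + -63 = -107
4) -107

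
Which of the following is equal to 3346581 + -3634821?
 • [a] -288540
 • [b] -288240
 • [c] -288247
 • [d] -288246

3346581 + -3634821 = -288240
b) -288240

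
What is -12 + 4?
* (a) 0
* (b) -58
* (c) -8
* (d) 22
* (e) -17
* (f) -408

-12 + 4 = -8
c) -8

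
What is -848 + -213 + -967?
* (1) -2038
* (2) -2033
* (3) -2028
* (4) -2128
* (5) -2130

First: -848 + -213 = -1061
Then: -1061 + -967 = -2028
3) -2028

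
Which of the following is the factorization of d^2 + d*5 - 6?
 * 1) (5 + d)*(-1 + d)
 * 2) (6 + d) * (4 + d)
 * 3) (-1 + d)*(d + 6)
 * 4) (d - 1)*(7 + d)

We need to factor d^2 + d*5 - 6.
The factored form is (-1 + d)*(d + 6).
3) (-1 + d)*(d + 6)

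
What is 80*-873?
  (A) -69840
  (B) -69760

80 * -873 = -69840
A) -69840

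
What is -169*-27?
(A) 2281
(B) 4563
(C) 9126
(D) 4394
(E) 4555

-169 * -27 = 4563
B) 4563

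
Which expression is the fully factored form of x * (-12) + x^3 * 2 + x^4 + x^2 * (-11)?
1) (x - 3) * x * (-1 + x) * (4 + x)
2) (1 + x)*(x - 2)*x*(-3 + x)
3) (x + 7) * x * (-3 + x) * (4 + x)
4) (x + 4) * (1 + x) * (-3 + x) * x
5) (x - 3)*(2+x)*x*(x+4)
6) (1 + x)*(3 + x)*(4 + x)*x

We need to factor x * (-12) + x^3 * 2 + x^4 + x^2 * (-11).
The factored form is (x + 4) * (1 + x) * (-3 + x) * x.
4) (x + 4) * (1 + x) * (-3 + x) * x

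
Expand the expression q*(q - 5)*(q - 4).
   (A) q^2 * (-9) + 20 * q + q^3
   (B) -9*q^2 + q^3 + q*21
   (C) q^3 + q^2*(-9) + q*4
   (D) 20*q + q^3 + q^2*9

Expanding q*(q - 5)*(q - 4):
= q^2 * (-9) + 20 * q + q^3
A) q^2 * (-9) + 20 * q + q^3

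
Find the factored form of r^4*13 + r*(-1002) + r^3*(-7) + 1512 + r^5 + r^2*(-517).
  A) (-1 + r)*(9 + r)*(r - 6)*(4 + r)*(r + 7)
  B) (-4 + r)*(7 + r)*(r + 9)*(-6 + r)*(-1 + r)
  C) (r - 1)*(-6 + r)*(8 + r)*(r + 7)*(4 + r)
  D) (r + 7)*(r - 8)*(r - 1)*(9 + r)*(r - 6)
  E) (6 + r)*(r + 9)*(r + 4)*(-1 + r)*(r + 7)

We need to factor r^4*13 + r*(-1002) + r^3*(-7) + 1512 + r^5 + r^2*(-517).
The factored form is (-1 + r)*(9 + r)*(r - 6)*(4 + r)*(r + 7).
A) (-1 + r)*(9 + r)*(r - 6)*(4 + r)*(r + 7)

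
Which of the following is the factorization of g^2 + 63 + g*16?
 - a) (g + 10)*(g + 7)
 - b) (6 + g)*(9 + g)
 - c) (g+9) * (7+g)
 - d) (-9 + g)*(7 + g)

We need to factor g^2 + 63 + g*16.
The factored form is (g+9) * (7+g).
c) (g+9) * (7+g)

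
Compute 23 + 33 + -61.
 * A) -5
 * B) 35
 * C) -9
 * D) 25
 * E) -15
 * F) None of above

First: 23 + 33 = 56
Then: 56 + -61 = -5
A) -5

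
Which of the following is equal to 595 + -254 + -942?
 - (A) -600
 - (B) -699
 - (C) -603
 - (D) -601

First: 595 + -254 = 341
Then: 341 + -942 = -601
D) -601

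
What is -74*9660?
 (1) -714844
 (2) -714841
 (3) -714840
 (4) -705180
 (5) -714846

-74 * 9660 = -714840
3) -714840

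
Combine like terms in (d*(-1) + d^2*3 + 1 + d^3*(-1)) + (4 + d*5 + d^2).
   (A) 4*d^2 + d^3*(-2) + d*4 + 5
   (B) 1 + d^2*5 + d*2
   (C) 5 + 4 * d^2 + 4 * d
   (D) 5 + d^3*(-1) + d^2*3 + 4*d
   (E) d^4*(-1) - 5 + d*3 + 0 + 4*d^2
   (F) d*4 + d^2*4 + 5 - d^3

Adding the polynomials and combining like terms:
(d*(-1) + d^2*3 + 1 + d^3*(-1)) + (4 + d*5 + d^2)
= d*4 + d^2*4 + 5 - d^3
F) d*4 + d^2*4 + 5 - d^3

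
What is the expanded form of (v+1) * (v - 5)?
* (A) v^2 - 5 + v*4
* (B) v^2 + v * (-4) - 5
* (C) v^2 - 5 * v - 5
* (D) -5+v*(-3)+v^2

Expanding (v+1) * (v - 5):
= v^2 + v * (-4) - 5
B) v^2 + v * (-4) - 5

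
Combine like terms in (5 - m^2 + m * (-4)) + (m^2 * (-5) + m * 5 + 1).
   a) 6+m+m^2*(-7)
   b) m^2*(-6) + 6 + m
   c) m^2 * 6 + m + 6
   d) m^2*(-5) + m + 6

Adding the polynomials and combining like terms:
(5 - m^2 + m*(-4)) + (m^2*(-5) + m*5 + 1)
= m^2*(-6) + 6 + m
b) m^2*(-6) + 6 + m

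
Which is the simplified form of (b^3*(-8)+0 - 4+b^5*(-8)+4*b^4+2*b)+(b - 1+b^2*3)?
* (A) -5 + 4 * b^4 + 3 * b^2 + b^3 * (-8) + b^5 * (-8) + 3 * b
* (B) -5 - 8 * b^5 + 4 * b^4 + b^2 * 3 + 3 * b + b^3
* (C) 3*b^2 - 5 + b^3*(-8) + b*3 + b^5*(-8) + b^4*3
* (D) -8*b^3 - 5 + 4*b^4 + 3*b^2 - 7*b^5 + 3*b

Adding the polynomials and combining like terms:
(b^3*(-8) + 0 - 4 + b^5*(-8) + 4*b^4 + 2*b) + (b - 1 + b^2*3)
= -5 + 4 * b^4 + 3 * b^2 + b^3 * (-8) + b^5 * (-8) + 3 * b
A) -5 + 4 * b^4 + 3 * b^2 + b^3 * (-8) + b^5 * (-8) + 3 * b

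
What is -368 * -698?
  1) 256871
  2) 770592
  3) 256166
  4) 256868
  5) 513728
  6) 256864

-368 * -698 = 256864
6) 256864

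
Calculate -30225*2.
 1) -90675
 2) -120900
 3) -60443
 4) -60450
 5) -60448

-30225 * 2 = -60450
4) -60450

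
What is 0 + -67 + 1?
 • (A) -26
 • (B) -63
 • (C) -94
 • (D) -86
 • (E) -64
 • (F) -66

First: 0 + -67 = -67
Then: -67 + 1 = -66
F) -66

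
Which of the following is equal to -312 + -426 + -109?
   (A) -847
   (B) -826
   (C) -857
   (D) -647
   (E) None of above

First: -312 + -426 = -738
Then: -738 + -109 = -847
A) -847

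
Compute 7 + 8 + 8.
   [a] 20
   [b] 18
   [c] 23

First: 7 + 8 = 15
Then: 15 + 8 = 23
c) 23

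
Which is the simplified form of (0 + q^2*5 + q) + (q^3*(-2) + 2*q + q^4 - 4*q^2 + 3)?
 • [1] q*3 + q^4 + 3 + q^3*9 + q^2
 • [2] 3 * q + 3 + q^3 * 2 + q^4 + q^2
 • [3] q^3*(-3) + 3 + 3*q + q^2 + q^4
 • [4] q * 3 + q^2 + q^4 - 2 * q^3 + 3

Adding the polynomials and combining like terms:
(0 + q^2*5 + q) + (q^3*(-2) + 2*q + q^4 - 4*q^2 + 3)
= q * 3 + q^2 + q^4 - 2 * q^3 + 3
4) q * 3 + q^2 + q^4 - 2 * q^3 + 3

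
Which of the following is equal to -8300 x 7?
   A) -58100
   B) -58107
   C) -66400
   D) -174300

-8300 * 7 = -58100
A) -58100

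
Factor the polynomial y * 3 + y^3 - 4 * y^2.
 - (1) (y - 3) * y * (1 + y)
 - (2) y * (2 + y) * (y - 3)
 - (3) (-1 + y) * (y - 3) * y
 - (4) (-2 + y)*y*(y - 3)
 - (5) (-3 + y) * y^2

We need to factor y * 3 + y^3 - 4 * y^2.
The factored form is (-1 + y) * (y - 3) * y.
3) (-1 + y) * (y - 3) * y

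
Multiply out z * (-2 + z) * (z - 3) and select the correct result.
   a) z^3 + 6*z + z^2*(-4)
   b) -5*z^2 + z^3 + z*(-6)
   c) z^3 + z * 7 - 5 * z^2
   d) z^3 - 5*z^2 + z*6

Expanding z * (-2 + z) * (z - 3):
= z^3 - 5*z^2 + z*6
d) z^3 - 5*z^2 + z*6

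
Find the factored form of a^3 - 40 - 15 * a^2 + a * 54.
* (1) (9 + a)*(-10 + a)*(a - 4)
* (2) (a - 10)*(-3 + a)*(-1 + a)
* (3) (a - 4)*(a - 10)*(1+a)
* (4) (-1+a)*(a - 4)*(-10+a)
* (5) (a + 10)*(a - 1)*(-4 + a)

We need to factor a^3 - 40 - 15 * a^2 + a * 54.
The factored form is (-1+a)*(a - 4)*(-10+a).
4) (-1+a)*(a - 4)*(-10+a)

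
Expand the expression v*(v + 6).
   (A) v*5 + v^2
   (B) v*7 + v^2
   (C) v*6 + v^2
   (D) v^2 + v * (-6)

Expanding v*(v + 6):
= v*6 + v^2
C) v*6 + v^2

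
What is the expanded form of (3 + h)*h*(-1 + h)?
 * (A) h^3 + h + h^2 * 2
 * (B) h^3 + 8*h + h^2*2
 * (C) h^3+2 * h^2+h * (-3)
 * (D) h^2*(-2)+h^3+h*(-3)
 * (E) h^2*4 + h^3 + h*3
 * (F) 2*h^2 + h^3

Expanding (3 + h)*h*(-1 + h):
= h^3+2 * h^2+h * (-3)
C) h^3+2 * h^2+h * (-3)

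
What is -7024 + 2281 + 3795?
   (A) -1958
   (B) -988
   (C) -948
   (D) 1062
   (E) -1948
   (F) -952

First: -7024 + 2281 = -4743
Then: -4743 + 3795 = -948
C) -948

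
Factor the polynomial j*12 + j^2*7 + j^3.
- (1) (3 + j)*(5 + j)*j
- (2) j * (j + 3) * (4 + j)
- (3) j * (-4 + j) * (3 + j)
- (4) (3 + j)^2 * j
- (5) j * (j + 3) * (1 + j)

We need to factor j*12 + j^2*7 + j^3.
The factored form is j * (j + 3) * (4 + j).
2) j * (j + 3) * (4 + j)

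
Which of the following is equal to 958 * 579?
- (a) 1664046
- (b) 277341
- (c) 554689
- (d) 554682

958 * 579 = 554682
d) 554682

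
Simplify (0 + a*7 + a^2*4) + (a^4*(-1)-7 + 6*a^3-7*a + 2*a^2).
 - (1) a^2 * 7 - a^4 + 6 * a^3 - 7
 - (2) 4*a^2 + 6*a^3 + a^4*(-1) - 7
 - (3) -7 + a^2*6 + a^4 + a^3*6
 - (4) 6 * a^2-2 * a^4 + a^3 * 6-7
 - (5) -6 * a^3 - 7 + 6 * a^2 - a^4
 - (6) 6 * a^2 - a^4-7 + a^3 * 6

Adding the polynomials and combining like terms:
(0 + a*7 + a^2*4) + (a^4*(-1) - 7 + 6*a^3 - 7*a + 2*a^2)
= 6 * a^2 - a^4-7 + a^3 * 6
6) 6 * a^2 - a^4-7 + a^3 * 6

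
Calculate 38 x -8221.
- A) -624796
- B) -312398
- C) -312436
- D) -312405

38 * -8221 = -312398
B) -312398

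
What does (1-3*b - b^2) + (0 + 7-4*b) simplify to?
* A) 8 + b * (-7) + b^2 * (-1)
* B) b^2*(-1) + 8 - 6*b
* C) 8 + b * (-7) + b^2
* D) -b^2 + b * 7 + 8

Adding the polynomials and combining like terms:
(1 - 3*b - b^2) + (0 + 7 - 4*b)
= 8 + b * (-7) + b^2 * (-1)
A) 8 + b * (-7) + b^2 * (-1)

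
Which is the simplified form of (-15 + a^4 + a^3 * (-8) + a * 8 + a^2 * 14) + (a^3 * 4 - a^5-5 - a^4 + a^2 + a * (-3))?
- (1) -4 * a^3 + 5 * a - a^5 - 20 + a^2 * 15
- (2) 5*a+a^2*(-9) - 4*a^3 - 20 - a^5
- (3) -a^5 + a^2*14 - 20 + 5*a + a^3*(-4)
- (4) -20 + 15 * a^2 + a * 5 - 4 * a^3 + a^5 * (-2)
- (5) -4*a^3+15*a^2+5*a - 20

Adding the polynomials and combining like terms:
(-15 + a^4 + a^3*(-8) + a*8 + a^2*14) + (a^3*4 - a^5 - 5 - a^4 + a^2 + a*(-3))
= -4 * a^3 + 5 * a - a^5 - 20 + a^2 * 15
1) -4 * a^3 + 5 * a - a^5 - 20 + a^2 * 15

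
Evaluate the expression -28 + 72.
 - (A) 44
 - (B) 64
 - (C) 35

-28 + 72 = 44
A) 44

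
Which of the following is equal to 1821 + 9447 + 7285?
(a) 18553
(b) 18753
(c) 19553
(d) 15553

First: 1821 + 9447 = 11268
Then: 11268 + 7285 = 18553
a) 18553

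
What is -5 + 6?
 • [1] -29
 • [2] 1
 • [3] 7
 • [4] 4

-5 + 6 = 1
2) 1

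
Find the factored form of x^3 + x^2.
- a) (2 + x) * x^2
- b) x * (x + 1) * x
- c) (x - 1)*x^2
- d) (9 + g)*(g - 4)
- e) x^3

We need to factor x^3 + x^2.
The factored form is x * (x + 1) * x.
b) x * (x + 1) * x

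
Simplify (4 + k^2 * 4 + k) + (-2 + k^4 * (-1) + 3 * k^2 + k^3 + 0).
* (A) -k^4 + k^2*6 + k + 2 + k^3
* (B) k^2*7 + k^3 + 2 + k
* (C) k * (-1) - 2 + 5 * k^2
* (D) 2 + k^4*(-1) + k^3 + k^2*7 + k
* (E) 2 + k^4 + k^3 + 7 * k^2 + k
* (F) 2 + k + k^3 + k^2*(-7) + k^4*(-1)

Adding the polynomials and combining like terms:
(4 + k^2*4 + k) + (-2 + k^4*(-1) + 3*k^2 + k^3 + 0)
= 2 + k^4*(-1) + k^3 + k^2*7 + k
D) 2 + k^4*(-1) + k^3 + k^2*7 + k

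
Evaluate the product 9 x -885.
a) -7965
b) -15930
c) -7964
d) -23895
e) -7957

9 * -885 = -7965
a) -7965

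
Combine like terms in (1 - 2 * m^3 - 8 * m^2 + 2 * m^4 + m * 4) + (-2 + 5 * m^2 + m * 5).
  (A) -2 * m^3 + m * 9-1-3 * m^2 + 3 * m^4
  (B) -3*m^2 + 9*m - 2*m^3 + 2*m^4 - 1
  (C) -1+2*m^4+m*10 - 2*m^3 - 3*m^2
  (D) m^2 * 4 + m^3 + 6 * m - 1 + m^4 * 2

Adding the polynomials and combining like terms:
(1 - 2*m^3 - 8*m^2 + 2*m^4 + m*4) + (-2 + 5*m^2 + m*5)
= -3*m^2 + 9*m - 2*m^3 + 2*m^4 - 1
B) -3*m^2 + 9*m - 2*m^3 + 2*m^4 - 1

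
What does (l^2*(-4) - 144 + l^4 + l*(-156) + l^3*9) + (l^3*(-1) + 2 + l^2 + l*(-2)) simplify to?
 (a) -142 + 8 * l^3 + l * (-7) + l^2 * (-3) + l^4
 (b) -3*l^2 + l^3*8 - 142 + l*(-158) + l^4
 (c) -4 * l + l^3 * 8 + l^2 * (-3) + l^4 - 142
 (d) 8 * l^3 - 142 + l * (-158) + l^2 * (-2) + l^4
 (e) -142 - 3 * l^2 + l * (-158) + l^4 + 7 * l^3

Adding the polynomials and combining like terms:
(l^2*(-4) - 144 + l^4 + l*(-156) + l^3*9) + (l^3*(-1) + 2 + l^2 + l*(-2))
= -3*l^2 + l^3*8 - 142 + l*(-158) + l^4
b) -3*l^2 + l^3*8 - 142 + l*(-158) + l^4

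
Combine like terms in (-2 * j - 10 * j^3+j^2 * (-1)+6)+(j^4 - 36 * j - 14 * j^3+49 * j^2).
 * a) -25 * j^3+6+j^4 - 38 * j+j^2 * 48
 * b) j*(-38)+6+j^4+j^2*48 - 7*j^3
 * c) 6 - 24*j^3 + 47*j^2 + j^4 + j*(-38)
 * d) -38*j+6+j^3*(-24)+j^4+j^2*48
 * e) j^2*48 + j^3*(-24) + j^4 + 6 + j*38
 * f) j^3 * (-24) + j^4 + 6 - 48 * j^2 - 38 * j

Adding the polynomials and combining like terms:
(-2*j - 10*j^3 + j^2*(-1) + 6) + (j^4 - 36*j - 14*j^3 + 49*j^2)
= -38*j+6+j^3*(-24)+j^4+j^2*48
d) -38*j+6+j^3*(-24)+j^4+j^2*48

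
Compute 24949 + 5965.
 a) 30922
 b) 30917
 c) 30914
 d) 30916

24949 + 5965 = 30914
c) 30914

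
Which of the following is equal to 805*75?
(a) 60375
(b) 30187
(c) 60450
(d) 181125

805 * 75 = 60375
a) 60375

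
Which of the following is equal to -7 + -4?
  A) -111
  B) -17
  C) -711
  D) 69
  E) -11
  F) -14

-7 + -4 = -11
E) -11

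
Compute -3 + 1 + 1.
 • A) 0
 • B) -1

First: -3 + 1 = -2
Then: -2 + 1 = -1
B) -1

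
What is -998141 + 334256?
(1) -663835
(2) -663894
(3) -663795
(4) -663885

-998141 + 334256 = -663885
4) -663885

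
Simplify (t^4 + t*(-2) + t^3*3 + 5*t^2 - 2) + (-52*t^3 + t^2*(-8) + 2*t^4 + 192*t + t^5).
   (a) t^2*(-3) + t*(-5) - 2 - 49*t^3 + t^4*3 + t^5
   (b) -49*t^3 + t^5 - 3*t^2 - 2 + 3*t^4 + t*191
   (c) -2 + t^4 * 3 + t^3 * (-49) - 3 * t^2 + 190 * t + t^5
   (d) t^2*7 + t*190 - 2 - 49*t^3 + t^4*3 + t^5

Adding the polynomials and combining like terms:
(t^4 + t*(-2) + t^3*3 + 5*t^2 - 2) + (-52*t^3 + t^2*(-8) + 2*t^4 + 192*t + t^5)
= -2 + t^4 * 3 + t^3 * (-49) - 3 * t^2 + 190 * t + t^5
c) -2 + t^4 * 3 + t^3 * (-49) - 3 * t^2 + 190 * t + t^5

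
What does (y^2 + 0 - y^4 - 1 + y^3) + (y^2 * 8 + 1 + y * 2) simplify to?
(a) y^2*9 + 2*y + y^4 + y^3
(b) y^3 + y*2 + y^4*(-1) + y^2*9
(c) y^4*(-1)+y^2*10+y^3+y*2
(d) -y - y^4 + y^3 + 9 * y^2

Adding the polynomials and combining like terms:
(y^2 + 0 - y^4 - 1 + y^3) + (y^2*8 + 1 + y*2)
= y^3 + y*2 + y^4*(-1) + y^2*9
b) y^3 + y*2 + y^4*(-1) + y^2*9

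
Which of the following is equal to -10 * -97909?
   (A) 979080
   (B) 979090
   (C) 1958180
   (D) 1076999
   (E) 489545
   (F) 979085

-10 * -97909 = 979090
B) 979090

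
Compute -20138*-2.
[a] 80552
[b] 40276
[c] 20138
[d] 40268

-20138 * -2 = 40276
b) 40276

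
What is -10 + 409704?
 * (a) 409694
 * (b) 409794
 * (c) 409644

-10 + 409704 = 409694
a) 409694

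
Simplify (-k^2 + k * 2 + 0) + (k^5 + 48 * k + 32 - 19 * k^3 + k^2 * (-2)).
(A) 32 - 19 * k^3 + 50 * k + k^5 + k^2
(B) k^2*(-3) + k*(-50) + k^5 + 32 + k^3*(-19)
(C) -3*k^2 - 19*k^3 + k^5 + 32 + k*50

Adding the polynomials and combining like terms:
(-k^2 + k*2 + 0) + (k^5 + 48*k + 32 - 19*k^3 + k^2*(-2))
= -3*k^2 - 19*k^3 + k^5 + 32 + k*50
C) -3*k^2 - 19*k^3 + k^5 + 32 + k*50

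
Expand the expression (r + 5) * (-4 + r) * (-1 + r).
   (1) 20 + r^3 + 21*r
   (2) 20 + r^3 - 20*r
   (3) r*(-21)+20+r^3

Expanding (r + 5) * (-4 + r) * (-1 + r):
= r*(-21)+20+r^3
3) r*(-21)+20+r^3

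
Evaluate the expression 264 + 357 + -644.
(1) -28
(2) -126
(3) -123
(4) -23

First: 264 + 357 = 621
Then: 621 + -644 = -23
4) -23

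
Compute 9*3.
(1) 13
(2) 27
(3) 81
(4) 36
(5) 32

9 * 3 = 27
2) 27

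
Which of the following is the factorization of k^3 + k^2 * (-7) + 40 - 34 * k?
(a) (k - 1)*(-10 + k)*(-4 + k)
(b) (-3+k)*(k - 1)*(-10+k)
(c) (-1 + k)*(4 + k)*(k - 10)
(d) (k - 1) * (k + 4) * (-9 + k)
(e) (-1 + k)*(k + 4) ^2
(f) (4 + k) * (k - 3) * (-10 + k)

We need to factor k^3 + k^2 * (-7) + 40 - 34 * k.
The factored form is (-1 + k)*(4 + k)*(k - 10).
c) (-1 + k)*(4 + k)*(k - 10)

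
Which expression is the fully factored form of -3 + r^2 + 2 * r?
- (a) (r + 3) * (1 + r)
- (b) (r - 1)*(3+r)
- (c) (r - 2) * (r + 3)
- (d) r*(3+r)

We need to factor -3 + r^2 + 2 * r.
The factored form is (r - 1)*(3+r).
b) (r - 1)*(3+r)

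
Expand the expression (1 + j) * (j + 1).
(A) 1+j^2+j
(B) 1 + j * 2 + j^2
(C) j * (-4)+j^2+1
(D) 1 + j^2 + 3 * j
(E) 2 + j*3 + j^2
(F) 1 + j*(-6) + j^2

Expanding (1 + j) * (j + 1):
= 1 + j * 2 + j^2
B) 1 + j * 2 + j^2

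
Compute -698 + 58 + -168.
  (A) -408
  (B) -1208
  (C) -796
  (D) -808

First: -698 + 58 = -640
Then: -640 + -168 = -808
D) -808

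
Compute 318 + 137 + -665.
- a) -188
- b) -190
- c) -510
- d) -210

First: 318 + 137 = 455
Then: 455 + -665 = -210
d) -210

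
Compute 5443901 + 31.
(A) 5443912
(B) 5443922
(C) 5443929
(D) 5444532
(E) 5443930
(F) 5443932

5443901 + 31 = 5443932
F) 5443932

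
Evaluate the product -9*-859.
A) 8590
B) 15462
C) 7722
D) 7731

-9 * -859 = 7731
D) 7731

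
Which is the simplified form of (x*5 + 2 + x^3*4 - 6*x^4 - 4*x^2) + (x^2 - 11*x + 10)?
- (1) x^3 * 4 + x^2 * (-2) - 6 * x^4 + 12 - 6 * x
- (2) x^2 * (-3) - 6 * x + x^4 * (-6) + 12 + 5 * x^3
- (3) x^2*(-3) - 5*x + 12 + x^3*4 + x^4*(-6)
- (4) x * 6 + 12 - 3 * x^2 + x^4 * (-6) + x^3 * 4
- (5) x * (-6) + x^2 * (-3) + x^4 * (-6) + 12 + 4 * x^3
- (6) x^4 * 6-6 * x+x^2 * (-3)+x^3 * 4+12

Adding the polynomials and combining like terms:
(x*5 + 2 + x^3*4 - 6*x^4 - 4*x^2) + (x^2 - 11*x + 10)
= x * (-6) + x^2 * (-3) + x^4 * (-6) + 12 + 4 * x^3
5) x * (-6) + x^2 * (-3) + x^4 * (-6) + 12 + 4 * x^3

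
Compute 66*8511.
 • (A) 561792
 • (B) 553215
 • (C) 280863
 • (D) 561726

66 * 8511 = 561726
D) 561726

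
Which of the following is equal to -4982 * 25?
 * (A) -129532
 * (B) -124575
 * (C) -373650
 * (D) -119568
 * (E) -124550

-4982 * 25 = -124550
E) -124550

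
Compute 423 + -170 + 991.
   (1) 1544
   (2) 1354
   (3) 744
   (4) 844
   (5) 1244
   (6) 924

First: 423 + -170 = 253
Then: 253 + 991 = 1244
5) 1244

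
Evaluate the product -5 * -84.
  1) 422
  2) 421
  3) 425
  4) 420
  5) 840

-5 * -84 = 420
4) 420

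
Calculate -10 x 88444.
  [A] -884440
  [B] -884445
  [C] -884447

-10 * 88444 = -884440
A) -884440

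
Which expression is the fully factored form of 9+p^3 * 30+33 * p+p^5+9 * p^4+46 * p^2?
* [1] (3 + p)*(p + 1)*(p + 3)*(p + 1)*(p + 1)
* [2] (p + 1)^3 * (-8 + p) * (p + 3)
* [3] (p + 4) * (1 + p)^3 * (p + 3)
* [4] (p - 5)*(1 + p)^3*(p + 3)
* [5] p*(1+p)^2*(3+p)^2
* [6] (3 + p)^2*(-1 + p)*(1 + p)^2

We need to factor 9+p^3 * 30+33 * p+p^5+9 * p^4+46 * p^2.
The factored form is (3 + p)*(p + 1)*(p + 3)*(p + 1)*(p + 1).
1) (3 + p)*(p + 1)*(p + 3)*(p + 1)*(p + 1)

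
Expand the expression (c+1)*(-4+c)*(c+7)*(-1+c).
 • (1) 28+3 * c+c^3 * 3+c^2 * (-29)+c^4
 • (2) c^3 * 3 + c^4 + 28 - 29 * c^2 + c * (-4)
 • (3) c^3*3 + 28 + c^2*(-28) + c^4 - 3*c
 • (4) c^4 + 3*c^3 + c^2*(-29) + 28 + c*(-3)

Expanding (c+1)*(-4+c)*(c+7)*(-1+c):
= c^4 + 3*c^3 + c^2*(-29) + 28 + c*(-3)
4) c^4 + 3*c^3 + c^2*(-29) + 28 + c*(-3)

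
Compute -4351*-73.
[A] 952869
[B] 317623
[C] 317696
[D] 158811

-4351 * -73 = 317623
B) 317623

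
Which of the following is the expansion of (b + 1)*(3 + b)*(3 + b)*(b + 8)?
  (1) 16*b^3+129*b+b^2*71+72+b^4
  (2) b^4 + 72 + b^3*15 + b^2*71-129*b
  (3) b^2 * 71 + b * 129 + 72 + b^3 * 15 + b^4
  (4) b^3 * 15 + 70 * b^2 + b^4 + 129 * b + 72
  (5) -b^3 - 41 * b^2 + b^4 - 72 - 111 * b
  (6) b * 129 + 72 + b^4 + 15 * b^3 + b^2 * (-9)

Expanding (b + 1)*(3 + b)*(3 + b)*(b + 8):
= b^2 * 71 + b * 129 + 72 + b^3 * 15 + b^4
3) b^2 * 71 + b * 129 + 72 + b^3 * 15 + b^4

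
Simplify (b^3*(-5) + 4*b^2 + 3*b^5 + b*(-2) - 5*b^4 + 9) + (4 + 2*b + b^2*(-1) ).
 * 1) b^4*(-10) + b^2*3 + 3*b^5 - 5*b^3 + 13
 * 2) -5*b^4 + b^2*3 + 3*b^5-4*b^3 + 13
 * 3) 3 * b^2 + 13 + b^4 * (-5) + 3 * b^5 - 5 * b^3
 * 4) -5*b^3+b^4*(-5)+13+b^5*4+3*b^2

Adding the polynomials and combining like terms:
(b^3*(-5) + 4*b^2 + 3*b^5 + b*(-2) - 5*b^4 + 9) + (4 + 2*b + b^2*(-1))
= 3 * b^2 + 13 + b^4 * (-5) + 3 * b^5 - 5 * b^3
3) 3 * b^2 + 13 + b^4 * (-5) + 3 * b^5 - 5 * b^3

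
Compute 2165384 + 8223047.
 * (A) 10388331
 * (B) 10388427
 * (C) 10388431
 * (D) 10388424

2165384 + 8223047 = 10388431
C) 10388431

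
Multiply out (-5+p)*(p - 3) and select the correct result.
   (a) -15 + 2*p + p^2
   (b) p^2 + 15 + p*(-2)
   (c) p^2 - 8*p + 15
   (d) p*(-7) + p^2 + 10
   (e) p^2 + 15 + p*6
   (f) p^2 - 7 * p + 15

Expanding (-5+p)*(p - 3):
= p^2 - 8*p + 15
c) p^2 - 8*p + 15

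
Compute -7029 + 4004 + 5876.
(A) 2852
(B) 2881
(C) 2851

First: -7029 + 4004 = -3025
Then: -3025 + 5876 = 2851
C) 2851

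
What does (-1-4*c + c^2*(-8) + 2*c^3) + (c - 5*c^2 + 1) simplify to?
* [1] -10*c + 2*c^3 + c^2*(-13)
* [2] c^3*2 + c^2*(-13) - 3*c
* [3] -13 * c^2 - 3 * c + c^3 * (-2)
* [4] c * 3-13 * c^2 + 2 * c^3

Adding the polynomials and combining like terms:
(-1 - 4*c + c^2*(-8) + 2*c^3) + (c - 5*c^2 + 1)
= c^3*2 + c^2*(-13) - 3*c
2) c^3*2 + c^2*(-13) - 3*c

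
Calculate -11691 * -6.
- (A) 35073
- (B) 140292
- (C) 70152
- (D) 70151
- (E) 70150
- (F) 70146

-11691 * -6 = 70146
F) 70146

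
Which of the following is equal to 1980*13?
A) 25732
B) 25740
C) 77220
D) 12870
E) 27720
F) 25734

1980 * 13 = 25740
B) 25740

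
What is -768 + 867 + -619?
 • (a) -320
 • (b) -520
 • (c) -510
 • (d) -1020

First: -768 + 867 = 99
Then: 99 + -619 = -520
b) -520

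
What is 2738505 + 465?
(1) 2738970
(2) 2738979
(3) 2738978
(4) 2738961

2738505 + 465 = 2738970
1) 2738970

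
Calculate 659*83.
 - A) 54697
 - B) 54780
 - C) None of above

659 * 83 = 54697
A) 54697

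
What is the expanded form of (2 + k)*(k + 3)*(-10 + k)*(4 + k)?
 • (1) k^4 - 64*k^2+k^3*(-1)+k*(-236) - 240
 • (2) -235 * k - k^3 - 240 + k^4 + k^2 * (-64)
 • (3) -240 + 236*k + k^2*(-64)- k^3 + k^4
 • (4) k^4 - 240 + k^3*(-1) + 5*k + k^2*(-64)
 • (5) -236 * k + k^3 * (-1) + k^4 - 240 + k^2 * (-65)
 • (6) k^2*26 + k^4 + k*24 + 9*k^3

Expanding (2 + k)*(k + 3)*(-10 + k)*(4 + k):
= k^4 - 64*k^2+k^3*(-1)+k*(-236) - 240
1) k^4 - 64*k^2+k^3*(-1)+k*(-236) - 240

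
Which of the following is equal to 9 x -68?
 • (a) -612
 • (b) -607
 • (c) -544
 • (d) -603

9 * -68 = -612
a) -612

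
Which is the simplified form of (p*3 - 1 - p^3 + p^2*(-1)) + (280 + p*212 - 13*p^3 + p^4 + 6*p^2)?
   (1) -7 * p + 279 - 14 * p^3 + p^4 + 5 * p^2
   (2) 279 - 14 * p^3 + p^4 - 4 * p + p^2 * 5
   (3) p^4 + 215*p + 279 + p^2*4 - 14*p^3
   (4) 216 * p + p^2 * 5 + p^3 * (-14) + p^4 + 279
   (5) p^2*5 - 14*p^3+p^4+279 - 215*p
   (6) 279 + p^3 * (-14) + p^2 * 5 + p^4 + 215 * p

Adding the polynomials and combining like terms:
(p*3 - 1 - p^3 + p^2*(-1)) + (280 + p*212 - 13*p^3 + p^4 + 6*p^2)
= 279 + p^3 * (-14) + p^2 * 5 + p^4 + 215 * p
6) 279 + p^3 * (-14) + p^2 * 5 + p^4 + 215 * p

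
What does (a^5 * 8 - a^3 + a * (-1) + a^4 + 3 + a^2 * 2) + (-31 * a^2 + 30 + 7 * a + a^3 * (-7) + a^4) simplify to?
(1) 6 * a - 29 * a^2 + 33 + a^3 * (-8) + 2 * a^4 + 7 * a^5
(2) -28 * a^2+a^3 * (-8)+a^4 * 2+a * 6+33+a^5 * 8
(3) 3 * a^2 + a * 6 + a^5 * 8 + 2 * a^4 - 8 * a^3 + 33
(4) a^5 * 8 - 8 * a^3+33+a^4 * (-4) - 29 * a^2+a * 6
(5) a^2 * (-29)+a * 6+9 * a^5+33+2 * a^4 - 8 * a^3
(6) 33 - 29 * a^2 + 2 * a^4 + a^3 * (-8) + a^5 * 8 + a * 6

Adding the polynomials and combining like terms:
(a^5*8 - a^3 + a*(-1) + a^4 + 3 + a^2*2) + (-31*a^2 + 30 + 7*a + a^3*(-7) + a^4)
= 33 - 29 * a^2 + 2 * a^4 + a^3 * (-8) + a^5 * 8 + a * 6
6) 33 - 29 * a^2 + 2 * a^4 + a^3 * (-8) + a^5 * 8 + a * 6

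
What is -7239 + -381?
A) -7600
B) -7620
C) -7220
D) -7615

-7239 + -381 = -7620
B) -7620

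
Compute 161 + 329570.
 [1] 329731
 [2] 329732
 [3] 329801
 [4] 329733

161 + 329570 = 329731
1) 329731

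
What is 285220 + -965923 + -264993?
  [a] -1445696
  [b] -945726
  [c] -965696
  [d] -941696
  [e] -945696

First: 285220 + -965923 = -680703
Then: -680703 + -264993 = -945696
e) -945696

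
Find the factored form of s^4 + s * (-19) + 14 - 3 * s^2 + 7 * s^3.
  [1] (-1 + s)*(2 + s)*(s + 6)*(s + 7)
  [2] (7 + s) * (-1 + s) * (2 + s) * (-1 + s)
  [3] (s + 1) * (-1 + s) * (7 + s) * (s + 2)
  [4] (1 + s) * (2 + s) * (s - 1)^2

We need to factor s^4 + s * (-19) + 14 - 3 * s^2 + 7 * s^3.
The factored form is (7 + s) * (-1 + s) * (2 + s) * (-1 + s).
2) (7 + s) * (-1 + s) * (2 + s) * (-1 + s)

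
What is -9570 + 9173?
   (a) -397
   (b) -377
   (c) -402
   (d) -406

-9570 + 9173 = -397
a) -397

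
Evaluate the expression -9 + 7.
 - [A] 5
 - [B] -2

-9 + 7 = -2
B) -2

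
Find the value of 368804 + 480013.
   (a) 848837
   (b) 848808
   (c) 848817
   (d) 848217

368804 + 480013 = 848817
c) 848817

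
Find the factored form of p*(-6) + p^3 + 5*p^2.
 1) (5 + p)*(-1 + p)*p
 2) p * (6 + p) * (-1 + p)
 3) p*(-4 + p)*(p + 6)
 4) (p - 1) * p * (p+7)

We need to factor p*(-6) + p^3 + 5*p^2.
The factored form is p * (6 + p) * (-1 + p).
2) p * (6 + p) * (-1 + p)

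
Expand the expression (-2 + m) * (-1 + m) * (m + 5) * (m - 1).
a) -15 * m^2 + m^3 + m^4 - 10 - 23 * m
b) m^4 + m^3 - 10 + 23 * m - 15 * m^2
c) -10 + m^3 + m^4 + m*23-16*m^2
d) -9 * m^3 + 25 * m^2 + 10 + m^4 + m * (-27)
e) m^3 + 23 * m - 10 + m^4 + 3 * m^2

Expanding (-2 + m) * (-1 + m) * (m + 5) * (m - 1):
= m^4 + m^3 - 10 + 23 * m - 15 * m^2
b) m^4 + m^3 - 10 + 23 * m - 15 * m^2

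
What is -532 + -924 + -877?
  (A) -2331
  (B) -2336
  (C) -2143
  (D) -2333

First: -532 + -924 = -1456
Then: -1456 + -877 = -2333
D) -2333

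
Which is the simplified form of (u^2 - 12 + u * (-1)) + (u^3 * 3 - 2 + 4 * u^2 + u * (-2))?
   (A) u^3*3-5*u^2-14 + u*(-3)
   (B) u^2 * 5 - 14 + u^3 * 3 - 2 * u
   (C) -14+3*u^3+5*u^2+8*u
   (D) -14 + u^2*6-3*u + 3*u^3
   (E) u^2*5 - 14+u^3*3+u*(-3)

Adding the polynomials and combining like terms:
(u^2 - 12 + u*(-1)) + (u^3*3 - 2 + 4*u^2 + u*(-2))
= u^2*5 - 14+u^3*3+u*(-3)
E) u^2*5 - 14+u^3*3+u*(-3)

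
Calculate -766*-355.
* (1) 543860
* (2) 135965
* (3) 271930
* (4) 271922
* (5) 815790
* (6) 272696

-766 * -355 = 271930
3) 271930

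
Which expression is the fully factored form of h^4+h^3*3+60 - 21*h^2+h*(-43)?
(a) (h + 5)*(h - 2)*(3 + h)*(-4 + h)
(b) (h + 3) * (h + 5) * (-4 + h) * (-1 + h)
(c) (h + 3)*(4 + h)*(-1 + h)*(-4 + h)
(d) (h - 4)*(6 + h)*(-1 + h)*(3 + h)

We need to factor h^4+h^3*3+60 - 21*h^2+h*(-43).
The factored form is (h + 3) * (h + 5) * (-4 + h) * (-1 + h).
b) (h + 3) * (h + 5) * (-4 + h) * (-1 + h)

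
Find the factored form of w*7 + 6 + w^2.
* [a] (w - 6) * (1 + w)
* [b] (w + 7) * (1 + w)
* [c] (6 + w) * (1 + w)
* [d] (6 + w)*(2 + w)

We need to factor w*7 + 6 + w^2.
The factored form is (6 + w) * (1 + w).
c) (6 + w) * (1 + w)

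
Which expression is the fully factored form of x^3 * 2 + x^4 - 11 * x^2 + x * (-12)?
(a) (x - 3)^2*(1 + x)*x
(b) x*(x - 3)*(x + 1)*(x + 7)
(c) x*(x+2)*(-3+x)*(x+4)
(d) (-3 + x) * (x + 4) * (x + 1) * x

We need to factor x^3 * 2 + x^4 - 11 * x^2 + x * (-12).
The factored form is (-3 + x) * (x + 4) * (x + 1) * x.
d) (-3 + x) * (x + 4) * (x + 1) * x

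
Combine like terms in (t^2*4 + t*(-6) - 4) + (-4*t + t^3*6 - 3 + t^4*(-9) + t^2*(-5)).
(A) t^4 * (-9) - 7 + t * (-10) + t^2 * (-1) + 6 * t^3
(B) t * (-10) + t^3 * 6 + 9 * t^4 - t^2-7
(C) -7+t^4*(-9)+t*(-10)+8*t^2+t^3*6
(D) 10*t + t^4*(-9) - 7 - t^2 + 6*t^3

Adding the polynomials and combining like terms:
(t^2*4 + t*(-6) - 4) + (-4*t + t^3*6 - 3 + t^4*(-9) + t^2*(-5))
= t^4 * (-9) - 7 + t * (-10) + t^2 * (-1) + 6 * t^3
A) t^4 * (-9) - 7 + t * (-10) + t^2 * (-1) + 6 * t^3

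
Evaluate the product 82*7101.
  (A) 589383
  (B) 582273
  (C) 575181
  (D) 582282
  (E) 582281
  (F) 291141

82 * 7101 = 582282
D) 582282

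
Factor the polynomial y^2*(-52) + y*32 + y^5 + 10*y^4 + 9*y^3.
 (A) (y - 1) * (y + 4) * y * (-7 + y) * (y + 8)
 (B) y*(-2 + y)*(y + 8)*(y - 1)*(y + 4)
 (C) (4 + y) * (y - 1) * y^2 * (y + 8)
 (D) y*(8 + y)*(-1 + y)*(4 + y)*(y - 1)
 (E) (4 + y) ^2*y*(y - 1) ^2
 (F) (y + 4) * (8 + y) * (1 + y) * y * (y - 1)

We need to factor y^2*(-52) + y*32 + y^5 + 10*y^4 + 9*y^3.
The factored form is y*(8 + y)*(-1 + y)*(4 + y)*(y - 1).
D) y*(8 + y)*(-1 + y)*(4 + y)*(y - 1)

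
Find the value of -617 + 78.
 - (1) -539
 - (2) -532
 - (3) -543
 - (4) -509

-617 + 78 = -539
1) -539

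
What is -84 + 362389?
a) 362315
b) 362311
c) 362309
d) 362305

-84 + 362389 = 362305
d) 362305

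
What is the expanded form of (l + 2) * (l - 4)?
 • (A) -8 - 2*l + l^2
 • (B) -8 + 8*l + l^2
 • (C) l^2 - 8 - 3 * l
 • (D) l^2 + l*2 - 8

Expanding (l + 2) * (l - 4):
= -8 - 2*l + l^2
A) -8 - 2*l + l^2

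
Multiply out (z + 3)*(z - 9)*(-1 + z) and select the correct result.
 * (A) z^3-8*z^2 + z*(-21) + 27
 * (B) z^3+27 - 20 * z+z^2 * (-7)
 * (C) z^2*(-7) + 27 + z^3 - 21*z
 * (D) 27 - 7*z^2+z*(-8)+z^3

Expanding (z + 3)*(z - 9)*(-1 + z):
= z^2*(-7) + 27 + z^3 - 21*z
C) z^2*(-7) + 27 + z^3 - 21*z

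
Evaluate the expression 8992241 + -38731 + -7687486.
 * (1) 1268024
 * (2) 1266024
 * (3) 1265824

First: 8992241 + -38731 = 8953510
Then: 8953510 + -7687486 = 1266024
2) 1266024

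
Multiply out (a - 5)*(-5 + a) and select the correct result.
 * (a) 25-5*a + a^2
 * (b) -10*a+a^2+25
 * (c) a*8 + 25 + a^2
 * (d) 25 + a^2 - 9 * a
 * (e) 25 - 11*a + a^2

Expanding (a - 5)*(-5 + a):
= -10*a+a^2+25
b) -10*a+a^2+25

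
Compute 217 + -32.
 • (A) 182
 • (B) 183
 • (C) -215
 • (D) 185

217 + -32 = 185
D) 185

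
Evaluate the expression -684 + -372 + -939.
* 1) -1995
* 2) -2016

First: -684 + -372 = -1056
Then: -1056 + -939 = -1995
1) -1995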